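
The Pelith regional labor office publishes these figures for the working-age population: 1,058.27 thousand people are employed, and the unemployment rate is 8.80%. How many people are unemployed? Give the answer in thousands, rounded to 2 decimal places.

About 102.11 thousand are unemployed.

Let U be the number unemployed. The labor force is E + U, and U/(E+U) = 0.0880.
So U = 0.0880 × 1,058.27 / (1 − 0.0880) = 93.1278 / 0.9120 ≈ 102.11 thousand.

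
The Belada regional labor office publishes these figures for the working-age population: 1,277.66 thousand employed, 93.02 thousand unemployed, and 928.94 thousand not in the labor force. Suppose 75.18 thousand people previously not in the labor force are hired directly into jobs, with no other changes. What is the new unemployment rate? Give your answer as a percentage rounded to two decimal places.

Initially, labor force = 1,277.66 + 93.02 = 1,370.68 thousand, so u = 93.02/1,370.68 = 6.79%.
After the change, employed and labor force both rise by 75.18; unemployed unchanged → E = 1,352.84, U = 93.02, labor force = 1,445.86 thousand.
New unemployment rate = 93.02 / 1,445.86 = 6.43%.

New unemployment rate ≈ 6.43%.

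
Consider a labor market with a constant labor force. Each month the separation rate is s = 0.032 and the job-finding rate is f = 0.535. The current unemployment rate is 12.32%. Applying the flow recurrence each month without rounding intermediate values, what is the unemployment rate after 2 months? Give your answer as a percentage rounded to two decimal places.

Unemployment rate after two months ≈ 6.90%.

With a fixed labor force, u_{t+1} = u_t + s·(1−u_t) − f·u_t = u_t·(1−s−f) + s.
Here 1−s−f = 0.433 and s = 0.032.
u_1 = 0.123200 × 0.433 + 0.032 = 0.085346.
u_2 = 0.085346 × 0.433 + 0.032 = 0.068955.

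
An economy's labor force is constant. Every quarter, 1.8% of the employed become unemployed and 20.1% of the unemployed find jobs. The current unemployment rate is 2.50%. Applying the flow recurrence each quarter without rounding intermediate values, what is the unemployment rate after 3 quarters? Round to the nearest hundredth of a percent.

Unemployment rate after three quarters ≈ 5.49%.

With a fixed labor force, u_{t+1} = u_t + s·(1−u_t) − f·u_t = u_t·(1−s−f) + s.
Here 1−s−f = 0.781 and s = 0.018.
u_1 = 0.025000 × 0.781 + 0.018 = 0.037525.
u_2 = 0.037525 × 0.781 + 0.018 = 0.047307.
u_3 = 0.047307 × 0.781 + 0.018 = 0.054947.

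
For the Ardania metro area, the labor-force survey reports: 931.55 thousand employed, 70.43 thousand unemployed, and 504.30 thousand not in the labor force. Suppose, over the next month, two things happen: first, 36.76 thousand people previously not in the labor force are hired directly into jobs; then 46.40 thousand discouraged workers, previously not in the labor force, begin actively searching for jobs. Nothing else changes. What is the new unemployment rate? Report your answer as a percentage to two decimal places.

New unemployment rate ≈ 10.77%.

Initially, labor force = 931.55 + 70.43 = 1,001.98 thousand, so u = 70.43/1,001.98 = 7.03%.
After the first change, employed and labor force both rise by 36.76; unemployed unchanged → E = 968.31, U = 70.43, labor force = 1,038.74 thousand.
After the second change, unemployed and labor force both rise by 46.40 → E = 968.31, U = 116.83, labor force = 1,085.14 thousand.
New unemployment rate = 116.83 / 1,085.14 = 10.77%.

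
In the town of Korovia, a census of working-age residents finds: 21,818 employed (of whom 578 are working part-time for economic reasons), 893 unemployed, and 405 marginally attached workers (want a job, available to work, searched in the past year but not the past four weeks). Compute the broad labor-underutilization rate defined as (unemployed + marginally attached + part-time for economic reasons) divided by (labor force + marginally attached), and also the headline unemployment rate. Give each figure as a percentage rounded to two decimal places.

Broad underutilization rate ≈ 8.12%; headline unemployment rate ≈ 3.93%.

Labor force = 21,818 + 893 = 22,711.
Numerator = 893 + 405 + 578 = 1,876.
Denominator = 22,711 + 405 = 23,116.
Broad rate = 1,876 / 23,116 = 8.12%.
Headline unemployment rate = 893 / 22,711 = 3.93%.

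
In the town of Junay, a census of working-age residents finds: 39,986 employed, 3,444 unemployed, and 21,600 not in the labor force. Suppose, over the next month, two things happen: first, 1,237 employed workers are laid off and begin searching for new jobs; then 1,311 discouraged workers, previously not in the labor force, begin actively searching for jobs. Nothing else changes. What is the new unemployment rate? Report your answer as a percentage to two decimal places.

Initially, labor force = 39,986 + 3,444 = 43,430, so u = 3,444/43,430 = 7.93%.
After the first change, employed falls and unemployed rises by 1,237; labor force unchanged → E = 38,749, U = 4,681, labor force = 43,430.
After the second change, unemployed and labor force both rise by 1,311 → E = 38,749, U = 5,992, labor force = 44,741.
New unemployment rate = 5,992 / 44,741 = 13.39%.

New unemployment rate ≈ 13.39%.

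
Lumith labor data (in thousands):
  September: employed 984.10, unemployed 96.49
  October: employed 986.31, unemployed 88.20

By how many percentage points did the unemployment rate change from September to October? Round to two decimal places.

September: labor force = 984.10 + 96.49 = 1,080.59; u = 96.49/1,080.59 = 8.93%.
October: labor force = 986.31 + 88.20 = 1,074.51; u = 88.20/1,074.51 = 8.21%.
Change = 8.21% − 8.93% = −0.72 pp.

The unemployment rate changed by −0.72 percentage points.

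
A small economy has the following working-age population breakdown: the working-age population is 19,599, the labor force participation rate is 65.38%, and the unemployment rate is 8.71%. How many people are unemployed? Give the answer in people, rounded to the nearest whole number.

Labor force = 0.6538 × 19,599 = 12,814.
Unemployed = 0.0871 × 12,814 ≈ 1,116.

About 1,116 are unemployed.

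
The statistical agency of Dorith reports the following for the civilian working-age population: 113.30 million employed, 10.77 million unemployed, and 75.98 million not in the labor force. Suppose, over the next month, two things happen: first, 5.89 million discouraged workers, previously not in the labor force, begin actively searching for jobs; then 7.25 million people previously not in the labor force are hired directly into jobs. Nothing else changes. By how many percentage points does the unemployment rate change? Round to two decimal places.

Initially, labor force = 113.30 + 10.77 = 124.07 million, so u = 10.77/124.07 = 8.68%.
After the first change, unemployed and labor force both rise by 5.89 → E = 113.30, U = 16.66, labor force = 129.96 million.
After the second change, employed and labor force both rise by 7.25; unemployed unchanged → E = 120.55, U = 16.66, labor force = 137.21 million.
New unemployment rate = 16.66 / 137.21 = 12.14%.
Change = 12.14% − 8.68% = +3.46 percentage points.

The unemployment rate changes by +3.46 percentage points.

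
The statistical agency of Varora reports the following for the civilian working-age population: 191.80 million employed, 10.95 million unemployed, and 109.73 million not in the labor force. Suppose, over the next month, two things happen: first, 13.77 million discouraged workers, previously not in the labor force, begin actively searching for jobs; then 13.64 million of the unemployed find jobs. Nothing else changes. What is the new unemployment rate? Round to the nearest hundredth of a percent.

Initially, labor force = 191.80 + 10.95 = 202.75 million, so u = 10.95/202.75 = 5.40%.
After the first change, unemployed and labor force both rise by 13.77 → E = 191.80, U = 24.72, labor force = 216.52 million.
After the second change, unemployed falls and employed rises by 13.64; labor force unchanged → E = 205.44, U = 11.08, labor force = 216.52 million.
New unemployment rate = 11.08 / 216.52 = 5.12%.

New unemployment rate ≈ 5.12%.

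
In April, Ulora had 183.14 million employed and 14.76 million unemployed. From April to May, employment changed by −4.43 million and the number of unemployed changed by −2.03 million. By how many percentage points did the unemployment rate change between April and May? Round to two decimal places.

April: labor force = 183.14 + 14.76 = 197.90; u = 14.76/197.90 = 7.46%.
May: labor force = 178.71 + 12.73 = 191.44; u = 12.73/191.44 = 6.65%.
Change = 6.65% − 7.46% = −0.81 pp.

The unemployment rate changed by −0.81 percentage points.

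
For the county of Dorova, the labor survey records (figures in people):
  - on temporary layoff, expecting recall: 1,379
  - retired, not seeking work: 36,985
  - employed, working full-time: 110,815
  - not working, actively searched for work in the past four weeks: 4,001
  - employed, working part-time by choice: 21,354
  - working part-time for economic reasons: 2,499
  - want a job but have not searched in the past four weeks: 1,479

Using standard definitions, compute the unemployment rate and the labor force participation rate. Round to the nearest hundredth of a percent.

Unemployment rate ≈ 3.84%; labor force participation rate ≈ 78.45%.

Employed = 110,815 + 21,354 + 2,499 = 134,668 (anyone who worked, including part-time for economic reasons, counts as employed).
Unemployed = 1,379 + 4,001 = 5,380 (jobless and actively searching, or on temporary layoff).
Labor force = 134,668 + 5,380 = 140,048.
Not in labor force = 36,985 + 1,479 = 38,464 (those not working and not actively searching are outside the labor force — including those who want a job but have given up searching).
Civilian working-age population = 140,048 + 38,464 = 178,512.
Unemployment rate = 5,380 / 140,048 = 3.84%.
Labor force participation rate = 140,048 / 178,512 = 78.45%.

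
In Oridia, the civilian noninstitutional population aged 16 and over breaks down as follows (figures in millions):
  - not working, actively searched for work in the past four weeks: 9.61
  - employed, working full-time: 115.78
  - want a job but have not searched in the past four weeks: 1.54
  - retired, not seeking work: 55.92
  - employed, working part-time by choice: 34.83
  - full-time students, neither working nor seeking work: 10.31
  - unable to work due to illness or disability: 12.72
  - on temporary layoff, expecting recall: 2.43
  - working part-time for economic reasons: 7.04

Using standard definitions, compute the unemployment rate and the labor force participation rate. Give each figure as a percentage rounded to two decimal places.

Unemployment rate ≈ 7.10%; labor force participation rate ≈ 67.83%.

Employed = 115.78 + 34.83 + 7.04 = 157.65 million (anyone who worked, including part-time for economic reasons, counts as employed).
Unemployed = 9.61 + 2.43 = 12.04 million (jobless and actively searching, or on temporary layoff).
Labor force = 157.65 + 12.04 = 169.69 million.
Not in labor force = 1.54 + 55.92 + 10.31 + 12.72 = 80.49 million (those not working and not actively searching are outside the labor force — including those who want a job but have given up searching).
Civilian working-age population = 169.69 + 80.49 = 250.18 million.
Unemployment rate = 12.04 / 169.69 = 7.10%.
Labor force participation rate = 169.69 / 250.18 = 67.83%.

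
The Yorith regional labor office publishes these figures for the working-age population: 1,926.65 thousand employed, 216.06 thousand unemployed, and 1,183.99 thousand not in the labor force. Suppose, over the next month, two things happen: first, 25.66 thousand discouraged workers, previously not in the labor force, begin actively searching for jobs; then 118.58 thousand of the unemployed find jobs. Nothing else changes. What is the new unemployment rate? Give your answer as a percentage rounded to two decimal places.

Initially, labor force = 1,926.65 + 216.06 = 2,142.71 thousand, so u = 216.06/2,142.71 = 10.08%.
After the first change, unemployed and labor force both rise by 25.66 → E = 1,926.65, U = 241.72, labor force = 2,168.37 thousand.
After the second change, unemployed falls and employed rises by 118.58; labor force unchanged → E = 2,045.23, U = 123.14, labor force = 2,168.37 thousand.
New unemployment rate = 123.14 / 2,168.37 = 5.68%.

New unemployment rate ≈ 5.68%.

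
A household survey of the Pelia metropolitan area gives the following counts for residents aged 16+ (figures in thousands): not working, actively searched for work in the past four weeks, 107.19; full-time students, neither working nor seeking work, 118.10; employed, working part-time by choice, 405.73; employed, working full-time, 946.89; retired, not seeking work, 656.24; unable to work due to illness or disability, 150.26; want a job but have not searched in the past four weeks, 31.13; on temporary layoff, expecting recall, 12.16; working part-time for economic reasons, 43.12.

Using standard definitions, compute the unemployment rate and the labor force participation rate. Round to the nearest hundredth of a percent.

Unemployment rate ≈ 7.88%; labor force participation rate ≈ 61.32%.

Employed = 405.73 + 946.89 + 43.12 = 1,395.74 thousand (anyone who worked, including part-time for economic reasons, counts as employed).
Unemployed = 107.19 + 12.16 = 119.35 thousand (jobless and actively searching, or on temporary layoff).
Labor force = 1,395.74 + 119.35 = 1,515.09 thousand.
Not in labor force = 118.10 + 656.24 + 150.26 + 31.13 = 955.73 thousand (those not working and not actively searching are outside the labor force — including those who want a job but have given up searching).
Civilian working-age population = 1,515.09 + 955.73 = 2,470.82 thousand.
Unemployment rate = 119.35 / 1,515.09 = 7.88%.
Labor force participation rate = 1,515.09 / 2,470.82 = 61.32%.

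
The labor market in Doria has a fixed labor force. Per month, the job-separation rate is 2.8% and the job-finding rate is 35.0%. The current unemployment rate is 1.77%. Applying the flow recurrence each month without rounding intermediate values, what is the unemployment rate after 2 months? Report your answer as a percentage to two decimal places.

Unemployment rate after two months ≈ 5.23%.

With a fixed labor force, u_{t+1} = u_t + s·(1−u_t) − f·u_t = u_t·(1−s−f) + s.
Here 1−s−f = 0.622 and s = 0.028.
u_1 = 0.017700 × 0.622 + 0.028 = 0.039009.
u_2 = 0.039009 × 0.622 + 0.028 = 0.052264.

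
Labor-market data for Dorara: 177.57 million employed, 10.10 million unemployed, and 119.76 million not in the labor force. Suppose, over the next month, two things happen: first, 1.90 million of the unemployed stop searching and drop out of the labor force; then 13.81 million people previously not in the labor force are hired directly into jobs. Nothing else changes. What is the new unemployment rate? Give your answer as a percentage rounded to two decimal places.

Initially, labor force = 177.57 + 10.10 = 187.67 million, so u = 10.10/187.67 = 5.38%.
After the first change, unemployed and labor force both fall by 1.90 → E = 177.57, U = 8.20, labor force = 185.77 million.
After the second change, employed and labor force both rise by 13.81; unemployed unchanged → E = 191.38, U = 8.20, labor force = 199.58 million.
New unemployment rate = 8.20 / 199.58 = 4.11%.

New unemployment rate ≈ 4.11%.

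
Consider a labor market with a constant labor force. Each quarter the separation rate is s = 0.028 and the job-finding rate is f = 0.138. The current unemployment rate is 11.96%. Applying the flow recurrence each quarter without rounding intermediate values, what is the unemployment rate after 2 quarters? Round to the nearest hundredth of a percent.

Unemployment rate after two quarters ≈ 13.45%.

With a fixed labor force, u_{t+1} = u_t + s·(1−u_t) − f·u_t = u_t·(1−s−f) + s.
Here 1−s−f = 0.834 and s = 0.028.
u_1 = 0.119600 × 0.834 + 0.028 = 0.127746.
u_2 = 0.127746 × 0.834 + 0.028 = 0.134540.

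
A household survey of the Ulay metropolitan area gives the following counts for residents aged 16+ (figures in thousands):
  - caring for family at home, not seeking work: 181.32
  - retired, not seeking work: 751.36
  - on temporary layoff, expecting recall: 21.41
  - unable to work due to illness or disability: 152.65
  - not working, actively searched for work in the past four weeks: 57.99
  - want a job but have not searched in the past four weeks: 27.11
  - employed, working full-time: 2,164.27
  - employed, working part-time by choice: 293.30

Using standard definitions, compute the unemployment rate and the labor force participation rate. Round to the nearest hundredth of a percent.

Unemployment rate ≈ 3.13%; labor force participation rate ≈ 69.52%.

Employed = 2,164.27 + 293.30 = 2,457.57 thousand.
Unemployed = 21.41 + 57.99 = 79.40 thousand (jobless and actively searching, or on temporary layoff).
Labor force = 2,457.57 + 79.40 = 2,536.97 thousand.
Not in labor force = 181.32 + 751.36 + 152.65 + 27.11 = 1,112.44 thousand (those not working and not actively searching are outside the labor force — including those who want a job but have given up searching).
Civilian working-age population = 2,536.97 + 1,112.44 = 3,649.41 thousand.
Unemployment rate = 79.40 / 2,536.97 = 3.13%.
Labor force participation rate = 2,536.97 / 3,649.41 = 69.52%.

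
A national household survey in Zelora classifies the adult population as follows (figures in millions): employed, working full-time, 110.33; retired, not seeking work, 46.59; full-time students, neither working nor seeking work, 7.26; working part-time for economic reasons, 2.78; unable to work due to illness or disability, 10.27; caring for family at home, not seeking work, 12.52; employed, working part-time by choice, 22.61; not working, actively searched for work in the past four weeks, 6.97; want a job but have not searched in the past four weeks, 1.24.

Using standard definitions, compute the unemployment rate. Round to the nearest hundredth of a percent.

Unemployment rate ≈ 4.88%.

Employed = 110.33 + 2.78 + 22.61 = 135.72 million (anyone who worked, including part-time for economic reasons, counts as employed).
Unemployed = 6.97 million.
Labor force = 135.72 + 6.97 = 142.69 million.
Unemployment rate = 6.97 / 142.69 = 4.88%.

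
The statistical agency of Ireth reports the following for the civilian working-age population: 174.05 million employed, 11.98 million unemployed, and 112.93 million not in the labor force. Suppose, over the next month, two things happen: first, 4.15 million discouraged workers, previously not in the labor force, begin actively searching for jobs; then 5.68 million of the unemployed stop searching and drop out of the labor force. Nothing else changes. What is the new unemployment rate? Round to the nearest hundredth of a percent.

New unemployment rate ≈ 5.66%.

Initially, labor force = 174.05 + 11.98 = 186.03 million, so u = 11.98/186.03 = 6.44%.
After the first change, unemployed and labor force both rise by 4.15 → E = 174.05, U = 16.13, labor force = 190.18 million.
After the second change, unemployed and labor force both fall by 5.68 → E = 174.05, U = 10.45, labor force = 184.50 million.
New unemployment rate = 10.45 / 184.50 = 5.66%.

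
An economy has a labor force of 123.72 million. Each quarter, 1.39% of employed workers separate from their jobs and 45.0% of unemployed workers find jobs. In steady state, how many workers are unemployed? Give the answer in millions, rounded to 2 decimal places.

Steady-state unemployment rate u* = s/(s+f) = 1.39/(1.39+45.0) = 0.029963.
Unemployed = u* × labor force = 0.029963 × 123.72 ≈ 3.71 million.

About 3.71 million are unemployed in steady state.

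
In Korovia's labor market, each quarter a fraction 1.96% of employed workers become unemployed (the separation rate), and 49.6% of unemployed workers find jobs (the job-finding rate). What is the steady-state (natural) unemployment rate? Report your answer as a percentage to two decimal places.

At steady state the flows balance: s·E = f·U, so U/(E+U) = s/(s+f).
u* = 1.96 / (1.96 + 49.6) = 1.96 / 51.56 = 3.80%.

Steady-state unemployment rate ≈ 3.80%.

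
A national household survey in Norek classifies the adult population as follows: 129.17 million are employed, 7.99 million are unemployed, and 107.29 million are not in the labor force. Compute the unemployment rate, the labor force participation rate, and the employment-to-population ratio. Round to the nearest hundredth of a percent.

Unemployment rate ≈ 5.83%; labor force participation rate ≈ 56.11%; employment-population ratio ≈ 52.84%.

Labor force = employed + unemployed = 129.17 + 7.99 = 137.16 million.
Working-age population = 137.16 + 107.29 = 244.45 million.
Unemployment rate = 7.99 / 137.16 = 5.83%.
Labor force participation rate = 137.16 / 244.45 = 56.11%.
Employment-population ratio = 129.17 / 244.45 = 52.84%.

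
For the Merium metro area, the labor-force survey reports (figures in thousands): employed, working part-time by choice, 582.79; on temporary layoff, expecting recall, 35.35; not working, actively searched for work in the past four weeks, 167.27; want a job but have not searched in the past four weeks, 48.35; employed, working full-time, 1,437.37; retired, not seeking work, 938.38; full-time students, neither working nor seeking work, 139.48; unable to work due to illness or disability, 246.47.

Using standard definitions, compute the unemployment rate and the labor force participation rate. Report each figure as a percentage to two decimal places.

Unemployment rate ≈ 9.12%; labor force participation rate ≈ 61.82%.

Employed = 582.79 + 1,437.37 = 2,020.16 thousand.
Unemployed = 35.35 + 167.27 = 202.62 thousand (jobless and actively searching, or on temporary layoff).
Labor force = 2,020.16 + 202.62 = 2,222.78 thousand.
Not in labor force = 48.35 + 938.38 + 139.48 + 246.47 = 1,372.68 thousand (those not working and not actively searching are outside the labor force — including those who want a job but have given up searching).
Civilian working-age population = 2,222.78 + 1,372.68 = 3,595.46 thousand.
Unemployment rate = 202.62 / 2,222.78 = 9.12%.
Labor force participation rate = 2,222.78 / 3,595.46 = 61.82%.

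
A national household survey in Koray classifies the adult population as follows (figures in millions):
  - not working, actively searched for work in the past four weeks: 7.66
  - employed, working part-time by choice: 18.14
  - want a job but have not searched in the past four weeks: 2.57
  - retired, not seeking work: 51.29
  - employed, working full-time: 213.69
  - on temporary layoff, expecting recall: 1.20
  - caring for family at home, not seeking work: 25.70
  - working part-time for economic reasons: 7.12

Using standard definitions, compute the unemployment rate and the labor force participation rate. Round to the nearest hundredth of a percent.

Unemployment rate ≈ 3.58%; labor force participation rate ≈ 75.70%.

Employed = 18.14 + 213.69 + 7.12 = 238.95 million (anyone who worked, including part-time for economic reasons, counts as employed).
Unemployed = 7.66 + 1.20 = 8.86 million (jobless and actively searching, or on temporary layoff).
Labor force = 238.95 + 8.86 = 247.81 million.
Not in labor force = 2.57 + 51.29 + 25.70 = 79.56 million (those not working and not actively searching are outside the labor force — including those who want a job but have given up searching).
Civilian working-age population = 247.81 + 79.56 = 327.37 million.
Unemployment rate = 8.86 / 247.81 = 3.58%.
Labor force participation rate = 247.81 / 327.37 = 75.70%.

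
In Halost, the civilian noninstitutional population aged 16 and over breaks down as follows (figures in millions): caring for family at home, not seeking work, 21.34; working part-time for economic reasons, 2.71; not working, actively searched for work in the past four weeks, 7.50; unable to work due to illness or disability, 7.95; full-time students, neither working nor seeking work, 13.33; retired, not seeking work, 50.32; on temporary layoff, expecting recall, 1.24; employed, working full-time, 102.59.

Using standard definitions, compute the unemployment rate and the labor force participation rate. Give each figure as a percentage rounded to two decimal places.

Unemployment rate ≈ 7.66%; labor force participation rate ≈ 55.10%.

Employed = 2.71 + 102.59 = 105.30 million (anyone who worked, including part-time for economic reasons, counts as employed).
Unemployed = 7.50 + 1.24 = 8.74 million (jobless and actively searching, or on temporary layoff).
Labor force = 105.30 + 8.74 = 114.04 million.
Not in labor force = 21.34 + 7.95 + 13.33 + 50.32 = 92.94 million (those not working and not actively searching are outside the labor force).
Civilian working-age population = 114.04 + 92.94 = 206.98 million.
Unemployment rate = 8.74 / 114.04 = 7.66%.
Labor force participation rate = 114.04 / 206.98 = 55.10%.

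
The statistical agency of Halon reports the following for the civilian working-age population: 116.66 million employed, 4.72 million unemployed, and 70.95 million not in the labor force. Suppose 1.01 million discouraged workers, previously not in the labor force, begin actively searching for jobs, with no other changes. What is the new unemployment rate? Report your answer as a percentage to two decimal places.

New unemployment rate ≈ 4.68%.

Initially, labor force = 116.66 + 4.72 = 121.38 million, so u = 4.72/121.38 = 3.89%.
After the change, unemployed and labor force both rise by 1.01 → E = 116.66, U = 5.73, labor force = 122.39 million.
New unemployment rate = 5.73 / 122.39 = 4.68%.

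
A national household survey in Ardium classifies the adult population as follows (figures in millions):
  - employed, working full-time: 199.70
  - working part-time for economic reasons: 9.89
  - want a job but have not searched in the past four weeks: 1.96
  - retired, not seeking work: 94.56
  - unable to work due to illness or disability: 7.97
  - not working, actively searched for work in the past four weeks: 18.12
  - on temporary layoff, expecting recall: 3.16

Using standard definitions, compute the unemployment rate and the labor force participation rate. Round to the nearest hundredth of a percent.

Employed = 199.70 + 9.89 = 209.59 million (anyone who worked, including part-time for economic reasons, counts as employed).
Unemployed = 18.12 + 3.16 = 21.28 million (jobless and actively searching, or on temporary layoff).
Labor force = 209.59 + 21.28 = 230.87 million.
Not in labor force = 1.96 + 94.56 + 7.97 = 104.49 million (those not working and not actively searching are outside the labor force — including those who want a job but have given up searching).
Civilian working-age population = 230.87 + 104.49 = 335.36 million.
Unemployment rate = 21.28 / 230.87 = 9.22%.
Labor force participation rate = 230.87 / 335.36 = 68.84%.

Unemployment rate ≈ 9.22%; labor force participation rate ≈ 68.84%.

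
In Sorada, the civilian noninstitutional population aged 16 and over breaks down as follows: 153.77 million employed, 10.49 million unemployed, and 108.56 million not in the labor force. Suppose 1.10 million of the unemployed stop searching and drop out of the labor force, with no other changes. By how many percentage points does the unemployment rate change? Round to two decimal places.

Initially, labor force = 153.77 + 10.49 = 164.26 million, so u = 10.49/164.26 = 6.39%.
After the change, unemployed and labor force both fall by 1.10 → E = 153.77, U = 9.39, labor force = 163.16 million.
New unemployment rate = 9.39 / 163.16 = 5.76%.
Change = 5.76% − 6.39% = −0.63 percentage points.

The unemployment rate changes by −0.63 percentage points.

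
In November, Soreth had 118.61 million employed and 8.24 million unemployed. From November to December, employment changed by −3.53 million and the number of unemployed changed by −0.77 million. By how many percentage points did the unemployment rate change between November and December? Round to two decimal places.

November: labor force = 118.61 + 8.24 = 126.85; u = 8.24/126.85 = 6.50%.
December: labor force = 115.08 + 7.47 = 122.55; u = 7.47/122.55 = 6.10%.
Change = 6.10% − 6.50% = −0.40 pp.

The unemployment rate changed by −0.40 percentage points.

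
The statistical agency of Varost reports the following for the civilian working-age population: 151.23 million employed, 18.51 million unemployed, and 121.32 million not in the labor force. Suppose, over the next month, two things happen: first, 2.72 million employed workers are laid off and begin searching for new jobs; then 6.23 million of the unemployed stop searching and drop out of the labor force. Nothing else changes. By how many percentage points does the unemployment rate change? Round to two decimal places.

The unemployment rate changes by −1.73 percentage points.

Initially, labor force = 151.23 + 18.51 = 169.74 million, so u = 18.51/169.74 = 10.90%.
After the first change, employed falls and unemployed rises by 2.72; labor force unchanged → E = 148.51, U = 21.23, labor force = 169.74 million.
After the second change, unemployed and labor force both fall by 6.23 → E = 148.51, U = 15.00, labor force = 163.51 million.
New unemployment rate = 15.00 / 163.51 = 9.17%.
Change = 9.17% − 10.90% = −1.73 percentage points.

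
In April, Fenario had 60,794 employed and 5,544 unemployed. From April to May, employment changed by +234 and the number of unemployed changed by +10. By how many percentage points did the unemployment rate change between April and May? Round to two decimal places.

The unemployment rate changed by −0.02 percentage points.

April: labor force = 60,794 + 5,544 = 66,338; u = 5,544/66,338 = 8.36%.
May: labor force = 61,028 + 5,554 = 66,582; u = 5,554/66,582 = 8.34%.
Change = 8.34% − 8.36% = −0.02 pp.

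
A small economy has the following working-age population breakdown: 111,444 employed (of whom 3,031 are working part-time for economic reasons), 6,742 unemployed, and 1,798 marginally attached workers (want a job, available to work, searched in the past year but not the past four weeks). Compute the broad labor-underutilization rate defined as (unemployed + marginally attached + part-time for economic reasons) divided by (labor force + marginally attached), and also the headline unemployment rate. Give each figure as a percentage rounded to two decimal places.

Labor force = 111,444 + 6,742 = 118,186.
Numerator = 6,742 + 1,798 + 3,031 = 11,571.
Denominator = 118,186 + 1,798 = 119,984.
Broad rate = 11,571 / 119,984 = 9.64%.
Headline unemployment rate = 6,742 / 118,186 = 5.70%.

Broad underutilization rate ≈ 9.64%; headline unemployment rate ≈ 5.70%.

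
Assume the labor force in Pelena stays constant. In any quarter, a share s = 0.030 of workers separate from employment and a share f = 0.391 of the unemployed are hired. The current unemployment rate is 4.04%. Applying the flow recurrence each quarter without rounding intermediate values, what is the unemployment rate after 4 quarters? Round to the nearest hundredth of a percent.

With a fixed labor force, u_{t+1} = u_t + s·(1−u_t) − f·u_t = u_t·(1−s−f) + s.
Here 1−s−f = 0.579 and s = 0.030.
u_1 = 0.040400 × 0.579 + 0.030 = 0.053392.
u_2 = 0.053392 × 0.579 + 0.030 = 0.060914.
u_3 = 0.060914 × 0.579 + 0.030 = 0.065269.
u_4 = 0.065269 × 0.579 + 0.030 = 0.067791.

Unemployment rate after four quarters ≈ 6.78%.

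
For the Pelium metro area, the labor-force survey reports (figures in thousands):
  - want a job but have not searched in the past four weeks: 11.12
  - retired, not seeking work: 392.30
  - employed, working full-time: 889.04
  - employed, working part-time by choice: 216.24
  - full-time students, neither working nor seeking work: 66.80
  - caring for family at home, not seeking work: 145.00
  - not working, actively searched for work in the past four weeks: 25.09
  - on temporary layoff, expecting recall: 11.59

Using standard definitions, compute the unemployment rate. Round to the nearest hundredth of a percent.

Employed = 889.04 + 216.24 = 1,105.28 thousand.
Unemployed = 25.09 + 11.59 = 36.68 thousand (jobless and actively searching, or on temporary layoff).
Labor force = 1,105.28 + 36.68 = 1,141.96 thousand.
Unemployment rate = 36.68 / 1,141.96 = 3.21%.

Unemployment rate ≈ 3.21%.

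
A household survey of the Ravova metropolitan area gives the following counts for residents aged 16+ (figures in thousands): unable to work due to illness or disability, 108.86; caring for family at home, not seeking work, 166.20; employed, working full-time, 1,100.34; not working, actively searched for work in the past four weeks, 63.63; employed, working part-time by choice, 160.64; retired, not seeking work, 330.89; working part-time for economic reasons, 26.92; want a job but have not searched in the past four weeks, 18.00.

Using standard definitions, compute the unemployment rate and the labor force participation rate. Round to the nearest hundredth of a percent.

Employed = 1,100.34 + 160.64 + 26.92 = 1,287.90 thousand (anyone who worked, including part-time for economic reasons, counts as employed).
Unemployed = 63.63 thousand.
Labor force = 1,287.90 + 63.63 = 1,351.53 thousand.
Not in labor force = 108.86 + 166.20 + 330.89 + 18.00 = 623.95 thousand (those not working and not actively searching are outside the labor force — including those who want a job but have given up searching).
Civilian working-age population = 1,351.53 + 623.95 = 1,975.48 thousand.
Unemployment rate = 63.63 / 1,351.53 = 4.71%.
Labor force participation rate = 1,351.53 / 1,975.48 = 68.42%.

Unemployment rate ≈ 4.71%; labor force participation rate ≈ 68.42%.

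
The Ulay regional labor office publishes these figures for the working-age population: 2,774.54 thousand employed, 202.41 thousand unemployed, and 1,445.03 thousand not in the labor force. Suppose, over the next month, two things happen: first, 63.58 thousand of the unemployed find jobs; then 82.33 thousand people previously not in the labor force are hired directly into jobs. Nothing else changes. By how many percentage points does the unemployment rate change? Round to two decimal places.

Initially, labor force = 2,774.54 + 202.41 = 2,976.95 thousand, so u = 202.41/2,976.95 = 6.80%.
After the first change, unemployed falls and employed rises by 63.58; labor force unchanged → E = 2,838.12, U = 138.83, labor force = 2,976.95 thousand.
After the second change, employed and labor force both rise by 82.33; unemployed unchanged → E = 2,920.45, U = 138.83, labor force = 3,059.28 thousand.
New unemployment rate = 138.83 / 3,059.28 = 4.54%.
Change = 4.54% − 6.80% = −2.26 percentage points.

The unemployment rate changes by −2.26 percentage points.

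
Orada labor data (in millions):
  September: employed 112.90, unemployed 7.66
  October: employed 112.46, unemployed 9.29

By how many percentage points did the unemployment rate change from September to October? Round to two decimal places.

September: labor force = 112.90 + 7.66 = 120.56; u = 7.66/120.56 = 6.35%.
October: labor force = 112.46 + 9.29 = 121.75; u = 9.29/121.75 = 7.63%.
Change = 7.63% − 6.35% = +1.28 pp.

The unemployment rate changed by +1.28 percentage points.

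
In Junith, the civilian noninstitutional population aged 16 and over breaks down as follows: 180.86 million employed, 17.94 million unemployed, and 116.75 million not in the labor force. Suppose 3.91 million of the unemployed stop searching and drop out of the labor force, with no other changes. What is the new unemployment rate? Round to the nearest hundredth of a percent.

Initially, labor force = 180.86 + 17.94 = 198.80 million, so u = 17.94/198.80 = 9.02%.
After the change, unemployed and labor force both fall by 3.91 → E = 180.86, U = 14.03, labor force = 194.89 million.
New unemployment rate = 14.03 / 194.89 = 7.20%.

New unemployment rate ≈ 7.20%.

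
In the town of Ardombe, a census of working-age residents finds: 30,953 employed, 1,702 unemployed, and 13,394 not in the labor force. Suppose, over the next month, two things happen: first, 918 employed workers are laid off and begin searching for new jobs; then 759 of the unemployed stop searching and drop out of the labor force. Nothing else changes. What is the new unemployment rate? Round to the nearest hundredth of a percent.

New unemployment rate ≈ 5.83%.

Initially, labor force = 30,953 + 1,702 = 32,655, so u = 1,702/32,655 = 5.21%.
After the first change, employed falls and unemployed rises by 918; labor force unchanged → E = 30,035, U = 2,620, labor force = 32,655.
After the second change, unemployed and labor force both fall by 759 → E = 30,035, U = 1,861, labor force = 31,896.
New unemployment rate = 1,861 / 31,896 = 5.83%.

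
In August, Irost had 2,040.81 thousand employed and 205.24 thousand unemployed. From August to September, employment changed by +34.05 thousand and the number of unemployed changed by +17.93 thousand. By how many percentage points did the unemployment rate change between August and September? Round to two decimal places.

August: labor force = 2,040.81 + 205.24 = 2,246.05; u = 205.24/2,246.05 = 9.14%.
September: labor force = 2,074.86 + 223.17 = 2,298.03; u = 223.17/2,298.03 = 9.71%.
Change = 9.71% − 9.14% = +0.57 pp.

The unemployment rate changed by +0.57 percentage points.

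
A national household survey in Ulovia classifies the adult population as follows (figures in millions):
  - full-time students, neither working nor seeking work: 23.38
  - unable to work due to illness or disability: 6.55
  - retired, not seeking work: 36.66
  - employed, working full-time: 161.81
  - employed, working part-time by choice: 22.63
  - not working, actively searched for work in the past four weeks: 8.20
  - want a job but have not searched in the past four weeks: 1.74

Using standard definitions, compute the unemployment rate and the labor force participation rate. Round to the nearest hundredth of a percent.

Employed = 161.81 + 22.63 = 184.44 million.
Unemployed = 8.20 million.
Labor force = 184.44 + 8.20 = 192.64 million.
Not in labor force = 23.38 + 6.55 + 36.66 + 1.74 = 68.33 million (those not working and not actively searching are outside the labor force — including those who want a job but have given up searching).
Civilian working-age population = 192.64 + 68.33 = 260.97 million.
Unemployment rate = 8.20 / 192.64 = 4.26%.
Labor force participation rate = 192.64 / 260.97 = 73.82%.

Unemployment rate ≈ 4.26%; labor force participation rate ≈ 73.82%.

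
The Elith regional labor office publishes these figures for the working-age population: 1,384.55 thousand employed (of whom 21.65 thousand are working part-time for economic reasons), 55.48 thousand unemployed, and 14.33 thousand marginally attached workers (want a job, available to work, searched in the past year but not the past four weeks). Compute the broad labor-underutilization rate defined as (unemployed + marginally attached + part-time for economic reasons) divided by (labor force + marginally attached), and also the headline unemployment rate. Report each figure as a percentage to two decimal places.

Broad underutilization rate ≈ 6.29%; headline unemployment rate ≈ 3.85%.

Labor force = 1,384.55 + 55.48 = 1,440.03 thousand.
Numerator = 55.48 + 14.33 + 21.65 = 91.46 thousand.
Denominator = 1,440.03 + 14.33 = 1,454.36 thousand.
Broad rate = 91.46 / 1,454.36 = 6.29%.
Headline unemployment rate = 55.48 / 1,440.03 = 3.85%.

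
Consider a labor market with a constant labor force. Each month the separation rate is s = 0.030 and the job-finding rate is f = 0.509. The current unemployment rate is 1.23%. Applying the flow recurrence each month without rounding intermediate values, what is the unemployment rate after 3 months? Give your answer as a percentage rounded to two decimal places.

With a fixed labor force, u_{t+1} = u_t + s·(1−u_t) − f·u_t = u_t·(1−s−f) + s.
Here 1−s−f = 0.461 and s = 0.030.
u_1 = 0.012300 × 0.461 + 0.030 = 0.035670.
u_2 = 0.035670 × 0.461 + 0.030 = 0.046444.
u_3 = 0.046444 × 0.461 + 0.030 = 0.051411.

Unemployment rate after three months ≈ 5.14%.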